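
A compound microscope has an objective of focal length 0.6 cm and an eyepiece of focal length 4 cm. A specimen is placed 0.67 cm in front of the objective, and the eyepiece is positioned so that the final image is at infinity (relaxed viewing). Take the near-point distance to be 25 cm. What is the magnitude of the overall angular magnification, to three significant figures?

53.6

Objective: 1/d_i = 1/f_obj - 1/d_o = 1/0.6 - 1/0.67 = 0.17413 cm^-1, so d_i = 5.743 cm.
m_obj = -d_i/d_o = -5.743/0.67 = -8.571.
Eyepiece angular magnification (image at infinity): M_eye = D/f_e = 25/4 = 6.250.
Overall M = m_obj x M_eye = (-8.571)(6.250) = -53.57.
|M| = 53.57.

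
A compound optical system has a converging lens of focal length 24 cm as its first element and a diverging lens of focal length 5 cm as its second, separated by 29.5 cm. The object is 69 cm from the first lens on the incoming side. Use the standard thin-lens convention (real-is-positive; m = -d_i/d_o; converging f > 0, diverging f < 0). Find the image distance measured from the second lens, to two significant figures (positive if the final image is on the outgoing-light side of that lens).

-16 cm

First lens: d_i1 = 1/(1/24 - 1/69) = 36.800 cm.
Since 36.800 cm > 29.5 cm, the first image lies past the second lens and serves as a virtual object: d_o2 = L - d_i1 = -7.300 cm.
Second lens: d_i2 = 1/(1/(-5) - 1/(-7.300)) = -15.870 cm.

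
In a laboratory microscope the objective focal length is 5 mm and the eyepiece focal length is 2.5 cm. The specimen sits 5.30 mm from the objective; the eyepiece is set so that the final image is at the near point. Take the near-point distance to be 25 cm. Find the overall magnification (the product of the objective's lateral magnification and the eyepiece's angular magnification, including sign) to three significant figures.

-183

Convert to cm: f_obj = 5 mm = 0.5 cm; d_o = 5.30 mm = 0.53 cm.
Objective: 1/d_i = 1/f_obj - 1/d_o = 1/0.5 - 1/0.53 = 0.11321 cm^-1, so d_i = 8.833 cm.
m_obj = -d_i/d_o = -8.833/0.53 = -16.667.
Eyepiece angular magnification (image at near point): M_eye = 1 + D/f_e = 1 + 25/2.5 = 11.000.
Overall M = m_obj x M_eye = (-16.667)(11.000) = -183.33.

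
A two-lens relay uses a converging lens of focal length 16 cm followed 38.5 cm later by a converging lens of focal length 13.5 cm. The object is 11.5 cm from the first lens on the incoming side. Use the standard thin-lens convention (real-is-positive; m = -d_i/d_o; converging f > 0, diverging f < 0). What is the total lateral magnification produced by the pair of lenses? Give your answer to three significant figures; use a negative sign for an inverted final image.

Lens 1: 1/d_i1 = 1/f_1 - 1/d_o1 = 1/16 - 1/11.5 = -0.02446 cm^-1, so d_i1 = -40.889 cm.
m_1 = -(-40.889)/11.5 = 3.5556.
With d_i1 < 0 the first image is virtual and lies on the object side; the object distance for lens 2 is d_o2 = 38.5 - (-40.889) = 79.389 cm.
Lens 2: 1/d_i2 = 1/f_2 - 1/d_o2 = 1/13.5 - 1/(79.389) = 0.06148 cm^-1, so d_i2 = 16.266 cm.
m_2 = -(16.266)/(79.389) = -0.2049.
The system's lateral magnification is m_1 m_2 = (3.5556)(-0.2049) = -0.7285.

-0.728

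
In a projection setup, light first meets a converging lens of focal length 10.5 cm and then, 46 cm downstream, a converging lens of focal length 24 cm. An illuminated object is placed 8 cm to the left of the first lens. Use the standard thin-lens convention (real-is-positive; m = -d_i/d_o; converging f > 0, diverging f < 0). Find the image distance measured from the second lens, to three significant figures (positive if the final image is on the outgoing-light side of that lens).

Applying the thin-lens equation to the first lens, 1/10.5 = 1/8 + 1/d_i1, which gives d_i1 = -33.600 cm.
The intermediate image is virtual, 33.600 cm to the left of lens 1, so d_o2 = L - d_i1 = 46 - (-33.600) = 79.600 cm.
Applying the thin-lens equation again with f_2 = 24 cm and d_o2 = 79.600 cm gives d_i2 = 34.360 cm.

34.4 cm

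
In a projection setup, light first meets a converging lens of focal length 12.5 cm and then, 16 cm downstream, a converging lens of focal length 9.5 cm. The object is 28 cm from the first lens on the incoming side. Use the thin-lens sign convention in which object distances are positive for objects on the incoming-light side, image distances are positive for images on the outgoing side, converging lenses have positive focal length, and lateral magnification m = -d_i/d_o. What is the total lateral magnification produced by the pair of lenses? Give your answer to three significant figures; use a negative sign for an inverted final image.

Lens 1: 1/d_i1 = 1/f_1 - 1/d_o1 = 1/12.5 - 1/28 = 0.04429 cm^-1, so d_i1 = 22.581 cm.
m_1 = -(22.581)/28 = -0.8065.
Since 22.581 cm > 16 cm, the first image lies past the second lens and serves as a virtual object: d_o2 = L - d_i1 = -6.581 cm.
Lens 2: 1/d_i2 = 1/f_2 - 1/d_o2 = 1/9.5 - 1/(-6.581) = 0.25722 cm^-1, so d_i2 = 3.888 cm.
m_2 = -(3.888)/(-6.581) = 0.5908.
Total m = m_1 x m_2 = (-0.8065)(0.5908) = -0.4764.

-0.476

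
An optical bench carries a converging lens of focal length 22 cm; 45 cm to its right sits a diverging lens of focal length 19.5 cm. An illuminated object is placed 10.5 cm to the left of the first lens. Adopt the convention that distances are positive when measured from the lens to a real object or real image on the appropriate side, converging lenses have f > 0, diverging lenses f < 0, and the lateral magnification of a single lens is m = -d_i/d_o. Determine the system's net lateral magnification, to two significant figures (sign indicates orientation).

First lens: d_i1 = 1/(1/22 - 1/10.5) = -20.087 cm.
m_1 = -(-20.087)/10.5 = 1.9130.
The intermediate image is virtual, 20.087 cm to the left of lens 1, so d_o2 = L - d_i1 = 45 - (-20.087) = 65.087 cm.
Second lens: d_i2 = 1/(1/(-19.5) - 1/(65.087)) = -15.005 cm.
m_2 = -(-15.005)/(65.087) = 0.2305.
The system's lateral magnification is m_1 m_2 = (1.9130)(0.2305) = 0.4410.

0.44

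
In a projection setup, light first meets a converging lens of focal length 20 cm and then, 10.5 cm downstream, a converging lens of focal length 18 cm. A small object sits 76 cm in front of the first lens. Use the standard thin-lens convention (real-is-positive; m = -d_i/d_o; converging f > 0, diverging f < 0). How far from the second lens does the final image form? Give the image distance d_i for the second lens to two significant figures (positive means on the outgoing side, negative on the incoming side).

8.6 cm

Lens 1: 1/d_i1 = 1/f_1 - 1/d_o1 = 1/20 - 1/76 = 0.03684 cm^-1, so d_i1 = 27.143 cm.
This image would form 27.143 cm past lens 1, i.e. 16.643 cm beyond lens 2, so it is a virtual object for lens 2: d_o2 = 10.5 - 27.143 = -16.643 cm.
Lens 2: 1/d_i2 = 1/f_2 - 1/d_o2 = 1/18 - 1/(-16.643) = 0.11564 cm^-1, so d_i2 = 8.647 cm.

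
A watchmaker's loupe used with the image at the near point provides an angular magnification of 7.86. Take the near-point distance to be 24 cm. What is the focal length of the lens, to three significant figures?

For the image at the near point, M = 1 + D/f.
f = D/(M - 1) = 24/(7.86 - 1) = 3.499 cm.

3.50 cm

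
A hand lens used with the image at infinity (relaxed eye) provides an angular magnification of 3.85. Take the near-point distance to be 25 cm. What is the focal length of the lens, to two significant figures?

6.5 cm

For the image at infinity, M = D/f.
f = D/M = 25/3.85 = 6.494 cm.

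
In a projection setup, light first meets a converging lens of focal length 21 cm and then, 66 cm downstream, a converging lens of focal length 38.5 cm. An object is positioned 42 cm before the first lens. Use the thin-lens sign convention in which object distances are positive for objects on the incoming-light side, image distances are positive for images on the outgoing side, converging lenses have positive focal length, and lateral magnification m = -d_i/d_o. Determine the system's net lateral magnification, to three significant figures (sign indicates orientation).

-2.66

Applying the thin-lens equation to the first lens, 1/21 = 1/42 + 1/d_i1, which gives d_i1 = 42.000 cm.
Its lateral magnification is m_1 = -d_i1/d_o1 = -(42.000)/42 = -1.0000.
The intermediate image is 42.000 cm to the right of lens 1, so d_o2 = L - d_i1 = 66 - 42.000 = 24.000 cm.
Applying the thin-lens equation again with f_2 = 38.5 cm and d_o2 = 24.000 cm gives d_i2 = -63.724 cm.
m_2 = -(-63.724)/(24.000) = 2.6552.
The system's lateral magnification is m_1 m_2 = (-1.0000)(2.6552) = -2.6552.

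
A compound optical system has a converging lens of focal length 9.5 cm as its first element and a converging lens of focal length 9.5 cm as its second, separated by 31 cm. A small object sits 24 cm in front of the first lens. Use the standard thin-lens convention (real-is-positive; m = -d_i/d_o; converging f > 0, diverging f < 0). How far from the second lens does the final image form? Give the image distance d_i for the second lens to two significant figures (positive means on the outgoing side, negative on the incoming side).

Applying the thin-lens equation to the first lens, 1/9.5 = 1/24 + 1/d_i1, which gives d_i1 = 15.724 cm.
The intermediate image is 15.724 cm to the right of lens 1, so d_o2 = L - d_i1 = 31 - 15.724 = 15.276 cm.
Applying the thin-lens equation again with f_2 = 9.5 cm and d_o2 = 15.276 cm gives d_i2 = 25.125 cm.

25 cm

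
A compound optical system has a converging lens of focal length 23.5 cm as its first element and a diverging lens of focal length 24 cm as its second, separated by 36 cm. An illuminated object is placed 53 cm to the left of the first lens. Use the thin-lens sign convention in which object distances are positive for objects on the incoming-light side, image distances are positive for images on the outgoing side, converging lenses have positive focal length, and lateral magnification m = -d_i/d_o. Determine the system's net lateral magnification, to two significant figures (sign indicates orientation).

-1.1

First lens: d_i1 = 1/(1/23.5 - 1/53) = 42.220 cm.
m_1 = -(42.220)/53 = -0.7966.
Since 42.220 cm > 36 cm, the first image lies past the second lens and serves as a virtual object: d_o2 = L - d_i1 = -6.220 cm.
Second lens: d_i2 = 1/(1/(-24) - 1/(-6.220)) = 8.397 cm.
m_2 = -(8.397)/(-6.220) = 1.3499.
Overall magnification: m = m_1 m_2 = -1.0753.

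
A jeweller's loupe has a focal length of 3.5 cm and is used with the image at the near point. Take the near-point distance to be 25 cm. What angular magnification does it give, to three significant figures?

8.14

M = 1 + D/f = 1 + 25/3.5 = 8.143.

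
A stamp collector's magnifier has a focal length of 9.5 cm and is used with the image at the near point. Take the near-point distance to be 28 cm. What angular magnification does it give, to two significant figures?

M = 1 + D/f = 1 + 28/9.5 = 3.947.

3.9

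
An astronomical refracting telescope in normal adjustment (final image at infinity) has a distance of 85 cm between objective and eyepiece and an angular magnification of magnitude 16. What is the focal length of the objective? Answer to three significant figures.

In normal adjustment the tube length equals f_obj + f_eye and |M| = f_obj/f_eye.
So f_obj = 16 f_eye and 16 f_eye + f_eye = 85 cm, giving f_eye = 85/17 = 5.000 cm and f_obj = 80.000 cm.

80.0 cm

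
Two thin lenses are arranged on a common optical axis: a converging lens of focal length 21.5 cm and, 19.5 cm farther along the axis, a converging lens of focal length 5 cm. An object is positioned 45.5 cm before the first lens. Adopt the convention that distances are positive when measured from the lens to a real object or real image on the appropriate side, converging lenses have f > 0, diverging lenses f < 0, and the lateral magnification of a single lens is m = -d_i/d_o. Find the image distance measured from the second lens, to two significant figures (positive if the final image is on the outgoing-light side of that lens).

4.0 cm

First lens: d_i1 = 1/(1/21.5 - 1/45.5) = 40.760 cm.
Since 40.760 cm > 19.5 cm, the first image lies past the second lens and serves as a virtual object: d_o2 = L - d_i1 = -21.260 cm.
Second lens: d_i2 = 1/(1/5 - 1/(-21.260)) = 4.048 cm.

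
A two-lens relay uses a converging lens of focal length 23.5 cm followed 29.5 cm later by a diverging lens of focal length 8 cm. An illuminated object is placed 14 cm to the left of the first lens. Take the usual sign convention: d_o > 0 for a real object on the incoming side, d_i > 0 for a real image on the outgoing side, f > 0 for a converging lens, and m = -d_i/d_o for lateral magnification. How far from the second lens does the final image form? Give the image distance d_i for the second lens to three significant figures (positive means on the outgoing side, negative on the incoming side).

-7.11 cm

First lens: d_i1 = 1/(1/23.5 - 1/14) = -34.632 cm.
The intermediate image is virtual, 34.632 cm to the left of lens 1, so d_o2 = L - d_i1 = 29.5 - (-34.632) = 64.132 cm.
Second lens: d_i2 = 1/(1/(-8) - 1/(64.132)) = -7.113 cm.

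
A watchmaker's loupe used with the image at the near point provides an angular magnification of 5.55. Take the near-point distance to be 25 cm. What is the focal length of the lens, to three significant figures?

For the image at the near point, M = 1 + D/f.
f = D/(M - 1) = 25/(5.55 - 1) = 5.495 cm.

5.49 cm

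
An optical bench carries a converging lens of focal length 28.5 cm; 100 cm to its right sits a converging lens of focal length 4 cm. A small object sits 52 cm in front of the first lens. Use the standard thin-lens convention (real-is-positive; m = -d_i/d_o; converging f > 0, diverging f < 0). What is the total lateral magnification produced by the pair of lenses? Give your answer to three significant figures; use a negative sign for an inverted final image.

0.147

First lens: d_i1 = 1/(1/28.5 - 1/52) = 63.064 cm.
m_1 = -(63.064)/52 = -1.2128.
That image sits 36.936 cm in front of the second lens, so d_o2 = 36.936 cm.
Second lens: d_i2 = 1/(1/4 - 1/(36.936)) = 4.486 cm.
m_2 = -(4.486)/(36.936) = -0.1214.
Overall magnification: m = m_1 m_2 = 0.1473.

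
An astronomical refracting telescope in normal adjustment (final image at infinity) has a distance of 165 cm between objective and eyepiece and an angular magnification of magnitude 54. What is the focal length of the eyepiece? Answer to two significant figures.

In normal adjustment the tube length equals f_obj + f_eye and |M| = f_obj/f_eye.
So f_obj = 54 f_eye and 54 f_eye + f_eye = 165 cm, giving f_eye = 165/55 = 3.000 cm and f_obj = 162.000 cm.

3.0 cm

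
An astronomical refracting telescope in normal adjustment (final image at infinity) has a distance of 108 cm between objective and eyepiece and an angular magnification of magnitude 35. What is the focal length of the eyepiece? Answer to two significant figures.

In normal adjustment the tube length equals f_obj + f_eye and |M| = f_obj/f_eye.
So f_obj = 35 f_eye and 35 f_eye + f_eye = 108 cm, giving f_eye = 108/36 = 3.000 cm and f_obj = 105.000 cm.

3.0 cm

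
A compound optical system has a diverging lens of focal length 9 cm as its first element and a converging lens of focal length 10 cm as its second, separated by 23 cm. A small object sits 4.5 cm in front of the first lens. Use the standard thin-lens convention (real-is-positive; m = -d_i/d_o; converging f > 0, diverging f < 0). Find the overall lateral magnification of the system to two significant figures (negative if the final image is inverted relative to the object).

Lens 1: 1/d_i1 = 1/f_1 - 1/d_o1 = 1/(-9) - 1/4.5 = -0.33333 cm^-1, so d_i1 = -3.000 cm.
m_1 = -(-3.000)/4.5 = 0.6667.
With d_i1 < 0 the first image is virtual and lies on the object side; the object distance for lens 2 is d_o2 = 23 - (-3.000) = 26.000 cm.
Lens 2: 1/d_i2 = 1/f_2 - 1/d_o2 = 1/10 - 1/(26.000) = 0.06154 cm^-1, so d_i2 = 16.250 cm.
m_2 = -(16.250)/(26.000) = -0.6250.
The system's lateral magnification is m_1 m_2 = (0.6667)(-0.6250) = -0.4167.

-0.42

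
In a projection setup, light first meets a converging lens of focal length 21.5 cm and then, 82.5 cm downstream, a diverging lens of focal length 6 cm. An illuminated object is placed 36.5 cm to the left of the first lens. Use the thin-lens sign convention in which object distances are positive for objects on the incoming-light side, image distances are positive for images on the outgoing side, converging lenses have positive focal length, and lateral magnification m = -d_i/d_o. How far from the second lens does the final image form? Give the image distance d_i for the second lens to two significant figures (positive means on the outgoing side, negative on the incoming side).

-5.0 cm

Lens 1: 1/d_i1 = 1/f_1 - 1/d_o1 = 1/21.5 - 1/36.5 = 0.01911 cm^-1, so d_i1 = 52.317 cm.
The intermediate image is 52.317 cm to the right of lens 1, so d_o2 = L - d_i1 = 82.5 - 52.317 = 30.183 cm.
Lens 2: 1/d_i2 = 1/f_2 - 1/d_o2 = 1/(-6) - 1/(30.183) = -0.19980 cm^-1, so d_i2 = -5.005 cm.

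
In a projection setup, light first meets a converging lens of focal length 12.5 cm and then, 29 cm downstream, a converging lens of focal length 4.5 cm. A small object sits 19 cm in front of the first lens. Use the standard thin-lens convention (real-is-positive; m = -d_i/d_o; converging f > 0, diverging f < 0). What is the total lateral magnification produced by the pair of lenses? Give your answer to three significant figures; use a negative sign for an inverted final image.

-0.719

Applying the thin-lens equation to the first lens, 1/12.5 = 1/19 + 1/d_i1, which gives d_i1 = 36.538 cm.
Its lateral magnification is m_1 = -d_i1/d_o1 = -(36.538)/19 = -1.9231.
This image would form 36.538 cm past lens 1, i.e. 7.538 cm beyond lens 2, so it is a virtual object for lens 2: d_o2 = 29 - 36.538 = -7.538 cm.
Applying the thin-lens equation again with f_2 = 4.5 cm and d_o2 = -7.538 cm gives d_i2 = 2.818 cm.
m_2 = -(2.818)/(-7.538) = 0.3738.
Total m = m_1 x m_2 = (-1.9231)(0.3738) = -0.7188.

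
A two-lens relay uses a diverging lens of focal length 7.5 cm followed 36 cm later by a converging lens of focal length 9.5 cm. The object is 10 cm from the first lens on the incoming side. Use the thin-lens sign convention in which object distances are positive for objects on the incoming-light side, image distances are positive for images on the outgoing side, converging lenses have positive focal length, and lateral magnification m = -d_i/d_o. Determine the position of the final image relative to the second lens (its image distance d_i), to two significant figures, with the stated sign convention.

12 cm

Lens 1: 1/d_i1 = 1/f_1 - 1/d_o1 = 1/(-7.5) - 1/10 = -0.23333 cm^-1, so d_i1 = -4.286 cm.
The intermediate image is virtual, 4.286 cm to the left of lens 1, so d_o2 = L - d_i1 = 36 - (-4.286) = 40.286 cm.
Lens 2: 1/d_i2 = 1/f_2 - 1/d_o2 = 1/9.5 - 1/(40.286) = 0.08044 cm^-1, so d_i2 = 12.432 cm.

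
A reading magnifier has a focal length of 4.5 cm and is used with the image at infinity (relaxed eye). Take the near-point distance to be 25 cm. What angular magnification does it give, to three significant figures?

M = D/f = 25/4.5 = 5.556.

5.56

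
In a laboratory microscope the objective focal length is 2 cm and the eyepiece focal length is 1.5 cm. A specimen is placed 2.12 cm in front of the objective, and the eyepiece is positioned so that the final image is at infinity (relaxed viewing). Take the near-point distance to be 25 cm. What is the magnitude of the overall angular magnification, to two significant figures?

Objective: 1/d_i = 1/f_obj - 1/d_o = 1/2 - 1/2.12 = 0.02830 cm^-1, so d_i = 35.333 cm.
m_obj = -d_i/d_o = -35.333/2.12 = -16.667.
Eyepiece angular magnification (image at infinity): M_eye = D/f_e = 25/1.5 = 16.667.
Overall M = m_obj x M_eye = (-16.667)(16.667) = -277.78.
|M| = 277.78.

280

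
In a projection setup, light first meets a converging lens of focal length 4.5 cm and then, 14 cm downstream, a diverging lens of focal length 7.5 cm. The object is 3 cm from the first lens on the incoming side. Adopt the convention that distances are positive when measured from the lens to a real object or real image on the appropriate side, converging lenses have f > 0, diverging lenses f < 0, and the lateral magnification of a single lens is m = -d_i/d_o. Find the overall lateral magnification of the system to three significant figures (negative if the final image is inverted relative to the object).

Applying the thin-lens equation to the first lens, 1/4.5 = 1/3 + 1/d_i1, which gives d_i1 = -9.000 cm.
Its lateral magnification is m_1 = -d_i1/d_o1 = -(-9.000)/3 = 3.0000.
The intermediate image is virtual, 9.000 cm to the left of lens 1, so d_o2 = L - d_i1 = 14 - (-9.000) = 23.000 cm.
Applying the thin-lens equation again with f_2 = -7.5 cm and d_o2 = 23.000 cm gives d_i2 = -5.656 cm.
m_2 = -(-5.656)/(23.000) = 0.2459.
Total m = m_1 x m_2 = (3.0000)(0.2459) = 0.7377.

0.738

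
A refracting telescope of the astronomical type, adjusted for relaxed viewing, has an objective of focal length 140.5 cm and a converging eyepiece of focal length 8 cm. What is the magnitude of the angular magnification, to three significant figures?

17.6

|M| = f_obj/|f_eye| = 140.5/8 = 17.562.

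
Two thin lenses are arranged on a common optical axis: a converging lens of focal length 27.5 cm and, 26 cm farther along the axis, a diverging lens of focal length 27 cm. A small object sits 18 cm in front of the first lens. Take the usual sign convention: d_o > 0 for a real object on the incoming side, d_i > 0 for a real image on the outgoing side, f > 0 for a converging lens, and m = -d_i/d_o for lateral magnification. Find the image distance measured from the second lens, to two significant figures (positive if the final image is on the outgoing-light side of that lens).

First lens: d_i1 = 1/(1/27.5 - 1/18) = -52.105 cm.
With d_i1 < 0 the first image is virtual and lies on the object side; the object distance for lens 2 is d_o2 = 26 - (-52.105) = 78.105 cm.
Second lens: d_i2 = 1/(1/(-27) - 1/(78.105)) = -20.064 cm.

-20 cm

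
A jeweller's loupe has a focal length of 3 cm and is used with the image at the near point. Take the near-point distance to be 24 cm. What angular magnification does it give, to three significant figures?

M = 1 + D/f = 1 + 24/3 = 9.000.

9.00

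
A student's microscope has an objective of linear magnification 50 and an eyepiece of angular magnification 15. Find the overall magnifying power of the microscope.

750

The overall magnification of a compound microscope is the product of the objective and eyepiece magnifications:
M = M_obj x M_eye = 50 x 15 = 750.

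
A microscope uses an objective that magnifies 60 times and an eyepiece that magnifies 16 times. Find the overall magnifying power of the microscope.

960

The overall magnification of a compound microscope is the product of the objective and eyepiece magnifications:
M = M_obj x M_eye = 60 x 16 = 960.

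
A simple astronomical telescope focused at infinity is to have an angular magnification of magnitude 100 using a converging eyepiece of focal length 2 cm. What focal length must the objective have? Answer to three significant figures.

200 cm

|M| = f_obj/|f_eye|, so f_obj = |M| x |f_eye| = 100.0 x 2 = 200.000 cm.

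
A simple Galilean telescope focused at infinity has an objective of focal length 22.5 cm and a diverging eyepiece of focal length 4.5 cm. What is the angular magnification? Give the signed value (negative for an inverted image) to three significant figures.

M = -f_obj/f_eye = -22.5/(-4.5) = 5.000.

5.00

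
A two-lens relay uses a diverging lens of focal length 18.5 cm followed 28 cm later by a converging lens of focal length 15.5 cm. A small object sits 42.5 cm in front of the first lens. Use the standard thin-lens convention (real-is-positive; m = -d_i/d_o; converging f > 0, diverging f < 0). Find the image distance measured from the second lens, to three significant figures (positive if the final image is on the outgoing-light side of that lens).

First lens: d_i1 = 1/(1/(-18.5) - 1/42.5) = -12.889 cm.
The intermediate image is virtual, 12.889 cm to the left of lens 1, so d_o2 = L - d_i1 = 28 - (-12.889) = 40.889 cm.
Second lens: d_i2 = 1/(1/15.5 - 1/(40.889)) = 24.963 cm.

25.0 cm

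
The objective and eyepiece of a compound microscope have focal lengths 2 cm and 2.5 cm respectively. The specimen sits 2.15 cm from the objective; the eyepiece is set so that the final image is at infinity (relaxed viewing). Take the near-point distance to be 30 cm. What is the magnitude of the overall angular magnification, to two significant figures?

Objective: 1/d_i = 1/f_obj - 1/d_o = 1/2 - 1/2.15 = 0.03488 cm^-1, so d_i = 28.667 cm.
m_obj = -d_i/d_o = -28.667/2.15 = -13.333.
Eyepiece angular magnification (image at infinity): M_eye = D/f_e = 30/2.5 = 12.000.
Overall M = m_obj x M_eye = (-13.333)(12.000) = -160.00.
|M| = 160.00.

160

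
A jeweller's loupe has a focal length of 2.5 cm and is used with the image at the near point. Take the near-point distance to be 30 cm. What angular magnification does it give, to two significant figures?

M = 1 + D/f = 1 + 30/2.5 = 13.000.

13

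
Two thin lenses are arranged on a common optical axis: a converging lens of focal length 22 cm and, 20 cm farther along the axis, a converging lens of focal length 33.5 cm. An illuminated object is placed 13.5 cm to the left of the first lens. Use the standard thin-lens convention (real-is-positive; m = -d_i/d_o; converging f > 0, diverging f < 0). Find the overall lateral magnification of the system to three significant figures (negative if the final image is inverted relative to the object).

Lens 1: 1/d_i1 = 1/f_1 - 1/d_o1 = 1/22 - 1/13.5 = -0.02862 cm^-1, so d_i1 = -34.941 cm.
m_1 = -(-34.941)/13.5 = 2.5882.
With d_i1 < 0 the first image is virtual and lies on the object side; the object distance for lens 2 is d_o2 = 20 - (-34.941) = 54.941 cm.
Lens 2: 1/d_i2 = 1/f_2 - 1/d_o2 = 1/33.5 - 1/(54.941) = 0.01165 cm^-1, so d_i2 = 85.841 cm.
m_2 = -(85.841)/(54.941) = -1.5624.
Overall magnification: m = m_1 m_2 = -4.0439.

-4.04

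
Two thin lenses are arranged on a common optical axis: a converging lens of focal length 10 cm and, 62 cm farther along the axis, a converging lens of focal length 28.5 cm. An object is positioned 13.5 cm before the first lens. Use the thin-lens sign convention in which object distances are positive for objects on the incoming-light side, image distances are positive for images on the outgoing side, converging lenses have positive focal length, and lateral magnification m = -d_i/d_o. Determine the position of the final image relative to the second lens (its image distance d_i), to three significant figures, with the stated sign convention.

Lens 1: 1/d_i1 = 1/f_1 - 1/d_o1 = 1/10 - 1/13.5 = 0.02593 cm^-1, so d_i1 = 38.571 cm.
Object distance for lens 2: d_o2 = 62 - 38.571 = 23.429 cm.
Lens 2: 1/d_i2 = 1/f_2 - 1/d_o2 = 1/28.5 - 1/(23.429) = -0.00760 cm^-1, so d_i2 = -131.662 cm.

-132 cm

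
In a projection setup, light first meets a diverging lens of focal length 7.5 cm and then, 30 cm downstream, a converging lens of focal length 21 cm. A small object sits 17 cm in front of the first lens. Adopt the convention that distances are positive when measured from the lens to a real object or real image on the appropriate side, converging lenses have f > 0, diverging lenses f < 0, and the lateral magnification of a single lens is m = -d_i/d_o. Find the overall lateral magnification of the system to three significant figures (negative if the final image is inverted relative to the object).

First lens: d_i1 = 1/(1/(-7.5) - 1/17) = -5.204 cm.
m_1 = -(-5.204)/17 = 0.3061.
With d_i1 < 0 the first image is virtual and lies on the object side; the object distance for lens 2 is d_o2 = 30 - (-5.204) = 35.204 cm.
Second lens: d_i2 = 1/(1/21 - 1/(35.204)) = 52.047 cm.
m_2 = -(52.047)/(35.204) = -1.4784.
Overall magnification: m = m_1 m_2 = -0.4526.

-0.453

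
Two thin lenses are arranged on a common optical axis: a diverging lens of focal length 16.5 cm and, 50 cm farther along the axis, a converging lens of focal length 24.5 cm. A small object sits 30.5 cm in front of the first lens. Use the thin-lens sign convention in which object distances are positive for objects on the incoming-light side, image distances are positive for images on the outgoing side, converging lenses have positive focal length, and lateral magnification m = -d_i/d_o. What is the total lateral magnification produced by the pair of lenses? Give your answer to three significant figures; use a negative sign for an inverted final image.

Applying the thin-lens equation to the first lens, 1/(-16.5) = 1/30.5 + 1/d_i1, which gives d_i1 = -10.707 cm.
Its lateral magnification is m_1 = -d_i1/d_o1 = -(-10.707)/30.5 = 0.3511.
With d_i1 < 0 the first image is virtual and lies on the object side; the object distance for lens 2 is d_o2 = 50 - (-10.707) = 60.707 cm.
Applying the thin-lens equation again with f_2 = 24.5 cm and d_o2 = 60.707 cm gives d_i2 = 41.078 cm.
m_2 = -(41.078)/(60.707) = -0.6767.
The system's lateral magnification is m_1 m_2 = (0.3511)(-0.6767) = -0.2375.

-0.238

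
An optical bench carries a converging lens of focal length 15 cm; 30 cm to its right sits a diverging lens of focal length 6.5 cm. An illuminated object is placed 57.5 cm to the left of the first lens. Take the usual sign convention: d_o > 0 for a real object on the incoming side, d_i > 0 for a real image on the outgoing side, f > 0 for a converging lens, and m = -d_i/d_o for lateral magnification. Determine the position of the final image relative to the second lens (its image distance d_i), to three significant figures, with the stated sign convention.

-3.89 cm

First lens: d_i1 = 1/(1/15 - 1/57.5) = 20.294 cm.
Object distance for lens 2: d_o2 = 30 - 20.294 = 9.706 cm.
Second lens: d_i2 = 1/(1/(-6.5) - 1/(9.706)) = -3.893 cm.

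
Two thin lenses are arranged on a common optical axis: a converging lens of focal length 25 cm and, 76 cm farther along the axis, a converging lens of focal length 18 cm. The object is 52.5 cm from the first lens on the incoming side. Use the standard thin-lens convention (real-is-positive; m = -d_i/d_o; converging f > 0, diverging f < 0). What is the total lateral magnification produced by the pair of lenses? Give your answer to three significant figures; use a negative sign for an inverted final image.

Applying the thin-lens equation to the first lens, 1/25 = 1/52.5 + 1/d_i1, which gives d_i1 = 47.727 cm.
Its lateral magnification is m_1 = -d_i1/d_o1 = -(47.727)/52.5 = -0.9091.
That image sits 28.273 cm in front of the second lens, so d_o2 = 28.273 cm.
Applying the thin-lens equation again with f_2 = 18 cm and d_o2 = 28.273 cm gives d_i2 = 49.540 cm.
m_2 = -(49.540)/(28.273) = -1.7522.
Total m = m_1 x m_2 = (-0.9091)(-1.7522) = 1.5929.

1.59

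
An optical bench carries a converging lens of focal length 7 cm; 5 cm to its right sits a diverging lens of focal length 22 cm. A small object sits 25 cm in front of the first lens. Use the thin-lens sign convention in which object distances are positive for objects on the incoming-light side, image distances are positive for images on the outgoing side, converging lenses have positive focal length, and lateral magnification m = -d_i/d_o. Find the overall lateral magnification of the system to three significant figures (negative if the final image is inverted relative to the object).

Lens 1: 1/d_i1 = 1/f_1 - 1/d_o1 = 1/7 - 1/25 = 0.10286 cm^-1, so d_i1 = 9.722 cm.
m_1 = -(9.722)/25 = -0.3889.
Since 9.722 cm > 5 cm, the first image lies past the second lens and serves as a virtual object: d_o2 = L - d_i1 = -4.722 cm.
Lens 2: 1/d_i2 = 1/f_2 - 1/d_o2 = 1/(-22) - 1/(-4.722) = 0.16631 cm^-1, so d_i2 = 6.013 cm.
m_2 = -(6.013)/(-4.722) = 1.2733.
The system's lateral magnification is m_1 m_2 = (-0.3889)(1.2733) = -0.4952.

-0.495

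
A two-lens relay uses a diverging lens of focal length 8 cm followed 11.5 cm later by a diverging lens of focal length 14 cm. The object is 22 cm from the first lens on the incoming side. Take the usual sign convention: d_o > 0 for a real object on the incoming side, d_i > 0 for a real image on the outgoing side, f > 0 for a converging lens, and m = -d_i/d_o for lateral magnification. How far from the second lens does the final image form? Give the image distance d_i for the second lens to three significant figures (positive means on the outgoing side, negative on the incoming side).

-7.75 cm

Lens 1: 1/d_i1 = 1/f_1 - 1/d_o1 = 1/(-8) - 1/22 = -0.17045 cm^-1, so d_i1 = -5.867 cm.
With d_i1 < 0 the first image is virtual and lies on the object side; the object distance for lens 2 is d_o2 = 11.5 - (-5.867) = 17.367 cm.
Lens 2: 1/d_i2 = 1/f_2 - 1/d_o2 = 1/(-14) - 1/(17.367) = -0.12901 cm^-1, so d_i2 = -7.751 cm.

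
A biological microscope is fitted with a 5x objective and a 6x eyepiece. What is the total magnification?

The overall magnification of a compound microscope is the product of the objective and eyepiece magnifications:
M = M_obj x M_eye = 5 x 6 = 30.

30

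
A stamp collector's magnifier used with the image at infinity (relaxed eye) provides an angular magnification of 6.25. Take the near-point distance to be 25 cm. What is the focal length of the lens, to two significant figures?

For the image at infinity, M = D/f.
f = D/M = 25/6.25 = 4.000 cm.

4.0 cm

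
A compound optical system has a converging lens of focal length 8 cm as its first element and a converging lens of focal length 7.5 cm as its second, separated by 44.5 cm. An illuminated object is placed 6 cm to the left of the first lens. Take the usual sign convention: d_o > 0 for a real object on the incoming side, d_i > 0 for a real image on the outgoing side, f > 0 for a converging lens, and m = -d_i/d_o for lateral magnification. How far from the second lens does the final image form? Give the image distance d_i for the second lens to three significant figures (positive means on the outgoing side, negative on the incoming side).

8.42 cm

Applying the thin-lens equation to the first lens, 1/8 = 1/6 + 1/d_i1, which gives d_i1 = -24.000 cm.
With d_i1 < 0 the first image is virtual and lies on the object side; the object distance for lens 2 is d_o2 = 44.5 - (-24.000) = 68.500 cm.
Applying the thin-lens equation again with f_2 = 7.5 cm and d_o2 = 68.500 cm gives d_i2 = 8.422 cm.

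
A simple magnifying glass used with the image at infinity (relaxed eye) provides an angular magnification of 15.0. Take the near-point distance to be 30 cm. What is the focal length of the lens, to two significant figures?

2.0 cm

For the image at infinity, M = D/f.
f = D/M = 30/15.0 = 2.000 cm.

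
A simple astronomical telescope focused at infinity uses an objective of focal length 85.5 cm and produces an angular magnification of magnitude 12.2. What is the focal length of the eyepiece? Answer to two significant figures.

|M| = f_obj/f_eye, so f_eye = f_obj/|M| = 85.5/12.2 = 7.008 cm.

7.0 cm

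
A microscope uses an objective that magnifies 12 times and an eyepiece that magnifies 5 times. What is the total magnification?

60

The overall magnification of a compound microscope is the product of the objective and eyepiece magnifications:
M = M_obj x M_eye = 12 x 5 = 60.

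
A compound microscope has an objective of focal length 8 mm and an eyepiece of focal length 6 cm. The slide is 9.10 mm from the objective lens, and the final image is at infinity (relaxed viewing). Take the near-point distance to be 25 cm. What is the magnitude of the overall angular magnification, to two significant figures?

30

Convert to cm: f_obj = 8 mm = 0.8 cm; d_o = 9.10 mm = 0.91 cm.
Objective: 1/d_i = 1/f_obj - 1/d_o = 1/0.8 - 1/0.91 = 0.15110 cm^-1, so d_i = 6.618 cm.
m_obj = -d_i/d_o = -6.618/0.91 = -7.273.
Eyepiece angular magnification (image at infinity): M_eye = D/f_e = 25/6 = 4.167.
Overall M = m_obj x M_eye = (-7.273)(4.167) = -30.30.
|M| = 30.30.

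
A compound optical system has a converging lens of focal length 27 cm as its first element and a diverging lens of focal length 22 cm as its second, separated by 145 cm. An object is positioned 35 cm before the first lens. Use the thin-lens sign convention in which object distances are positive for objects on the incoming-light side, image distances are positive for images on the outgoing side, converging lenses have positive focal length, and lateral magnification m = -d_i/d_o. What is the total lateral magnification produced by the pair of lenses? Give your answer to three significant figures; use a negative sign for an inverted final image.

-1.52

First lens: d_i1 = 1/(1/27 - 1/35) = 118.125 cm.
m_1 = -(118.125)/35 = -3.3750.
Object distance for lens 2: d_o2 = 145 - 118.125 = 26.875 cm.
Second lens: d_i2 = 1/(1/(-22) - 1/(26.875)) = -12.097 cm.
m_2 = -(-12.097)/(26.875) = 0.4501.
The system's lateral magnification is m_1 m_2 = (-3.3750)(0.4501) = -1.5192.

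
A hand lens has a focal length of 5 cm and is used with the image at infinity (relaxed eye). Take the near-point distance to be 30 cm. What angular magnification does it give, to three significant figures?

M = D/f = 30/5 = 6.000.

6.00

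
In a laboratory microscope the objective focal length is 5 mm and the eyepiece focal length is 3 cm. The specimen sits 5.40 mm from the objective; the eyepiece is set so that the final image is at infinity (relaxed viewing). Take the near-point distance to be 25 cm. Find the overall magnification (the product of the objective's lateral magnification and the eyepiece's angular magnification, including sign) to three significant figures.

-104

Convert to cm: f_obj = 5 mm = 0.5 cm; d_o = 5.40 mm = 0.54 cm.
Objective: 1/d_i = 1/f_obj - 1/d_o = 1/0.5 - 1/0.54 = 0.14815 cm^-1, so d_i = 6.750 cm.
m_obj = -d_i/d_o = -6.750/0.54 = -12.500.
Eyepiece angular magnification (image at infinity): M_eye = D/f_e = 25/3 = 8.333.
Overall M = m_obj x M_eye = (-12.500)(8.333) = -104.17.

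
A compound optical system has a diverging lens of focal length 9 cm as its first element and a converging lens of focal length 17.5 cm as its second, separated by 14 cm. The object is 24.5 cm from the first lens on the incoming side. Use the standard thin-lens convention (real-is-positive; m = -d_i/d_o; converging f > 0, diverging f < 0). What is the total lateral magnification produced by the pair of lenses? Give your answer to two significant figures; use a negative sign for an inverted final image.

First lens: d_i1 = 1/(1/(-9) - 1/24.5) = -6.582 cm.
m_1 = -(-6.582)/24.5 = 0.2687.
The intermediate image is virtual, 6.582 cm to the left of lens 1, so d_o2 = L - d_i1 = 14 - (-6.582) = 20.582 cm.
Second lens: d_i2 = 1/(1/17.5 - 1/(20.582)) = 116.864 cm.
m_2 = -(116.864)/(20.582) = -5.6780.
Overall magnification: m = m_1 m_2 = -1.5254.

-1.5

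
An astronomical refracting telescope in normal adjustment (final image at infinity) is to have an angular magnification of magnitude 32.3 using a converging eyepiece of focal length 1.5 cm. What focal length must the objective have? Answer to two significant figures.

|M| = f_obj/|f_eye|, so f_obj = |M| x |f_eye| = 32.3 x 1.5 = 48.450 cm.

48 cm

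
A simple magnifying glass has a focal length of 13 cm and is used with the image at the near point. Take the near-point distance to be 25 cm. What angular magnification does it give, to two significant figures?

M = 1 + D/f = 1 + 25/13 = 2.923.

2.9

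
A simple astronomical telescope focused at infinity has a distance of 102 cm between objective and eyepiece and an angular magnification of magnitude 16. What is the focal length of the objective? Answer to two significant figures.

96 cm

In normal adjustment the tube length equals f_obj + f_eye and |M| = f_obj/f_eye.
So f_obj = 16 f_eye and 16 f_eye + f_eye = 102 cm, giving f_eye = 102/17 = 6.000 cm and f_obj = 96.000 cm.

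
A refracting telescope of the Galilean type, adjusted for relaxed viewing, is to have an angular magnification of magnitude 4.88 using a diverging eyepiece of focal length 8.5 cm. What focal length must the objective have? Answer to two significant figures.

41 cm

|M| = f_obj/|f_eye|, so f_obj = |M| x |f_eye| = 4.88 x 8.5 = 41.480 cm.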